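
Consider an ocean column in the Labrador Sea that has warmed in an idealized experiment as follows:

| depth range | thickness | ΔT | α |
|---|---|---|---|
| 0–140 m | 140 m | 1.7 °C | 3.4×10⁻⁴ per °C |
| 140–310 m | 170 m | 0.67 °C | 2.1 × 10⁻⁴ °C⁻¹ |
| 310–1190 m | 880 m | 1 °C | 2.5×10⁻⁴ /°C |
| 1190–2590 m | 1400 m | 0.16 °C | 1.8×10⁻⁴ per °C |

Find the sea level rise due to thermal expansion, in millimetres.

365 mm

0–140 m: 3.4×10⁻⁴ × 140 × 1.7 = 0.08092 m
170 × 0.67 × 2.1×10⁻⁴ = 0.023919 m
Layer 3: 1 × 880 × 2.5×10⁻⁴ = 0.22000 m
Layer 4: 0.16 × 1400 × 1.8×10⁻⁴ = 0.04032 m
Δh = 0.08092 + 0.023919 + 0.22000 + 0.04032 = 0.365159 m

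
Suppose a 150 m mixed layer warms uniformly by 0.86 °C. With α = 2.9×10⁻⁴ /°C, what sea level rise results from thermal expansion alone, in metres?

Δh ≈ 0.037 m

Δh = αΔT·H = 2.9×10⁻⁴ × 0.86 × 150 = 0.03741 m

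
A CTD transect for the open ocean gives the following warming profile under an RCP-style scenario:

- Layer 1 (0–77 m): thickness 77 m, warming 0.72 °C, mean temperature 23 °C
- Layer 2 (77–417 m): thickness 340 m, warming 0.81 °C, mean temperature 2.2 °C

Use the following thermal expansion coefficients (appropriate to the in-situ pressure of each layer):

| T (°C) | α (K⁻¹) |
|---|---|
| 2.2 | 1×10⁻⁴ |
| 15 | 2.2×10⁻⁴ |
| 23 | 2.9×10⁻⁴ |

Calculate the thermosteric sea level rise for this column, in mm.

Layer 1 at 23 °C → α = 2.9×10⁻⁴ K⁻¹
Layer 2 at 2.2 °C → α = 1×10⁻⁴ K⁻¹
Layer 1: 0.72 × 77 × 2.9×10⁻⁴ = 0.0160776 m
77–417 m: 0.81 × 1×10⁻⁴ × 340 = 0.02754 m
Δh = 0.0160776 + 0.02754 = 0.0436176 m

43.6 mm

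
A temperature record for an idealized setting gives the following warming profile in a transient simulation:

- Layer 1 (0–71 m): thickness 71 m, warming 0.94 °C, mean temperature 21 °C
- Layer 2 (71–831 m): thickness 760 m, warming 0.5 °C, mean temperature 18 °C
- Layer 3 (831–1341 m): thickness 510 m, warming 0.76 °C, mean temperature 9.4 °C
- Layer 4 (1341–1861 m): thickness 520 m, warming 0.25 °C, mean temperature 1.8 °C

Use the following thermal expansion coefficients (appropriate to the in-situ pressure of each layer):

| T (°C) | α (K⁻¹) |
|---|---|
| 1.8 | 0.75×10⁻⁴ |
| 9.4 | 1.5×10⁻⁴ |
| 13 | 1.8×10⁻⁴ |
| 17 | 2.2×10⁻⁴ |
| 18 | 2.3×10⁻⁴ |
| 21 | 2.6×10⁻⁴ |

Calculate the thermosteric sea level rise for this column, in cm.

Layer 1 at 21 °C → α = 2.6×10⁻⁴ K⁻¹
Layer 2 at 18 °C → α = 2.3×10⁻⁴ K⁻¹
Layer 3 at 9.4 °C → α = 1.5×10⁻⁴ K⁻¹
Layer 4 at 1.8 °C → α = 0.75×10⁻⁴ K⁻¹
Layer 1: 71 × 0.94 × 2.6×10⁻⁴ = 0.0173524 m
Layer 2: 0.5 × 760 × 2.3×10⁻⁴ = 0.08740 m
0.76 × 1.5×10⁻⁴ × 510 = 0.05814 m
Layer 4: 0.25 × 520 × 0.75×10⁻⁴ = 0.00975 m
Δh = 0.0173524 + 0.08740 + 0.05814 + 0.00975 = 0.1726424 m ≈ 17.3 cm

Δh = 17.3 cm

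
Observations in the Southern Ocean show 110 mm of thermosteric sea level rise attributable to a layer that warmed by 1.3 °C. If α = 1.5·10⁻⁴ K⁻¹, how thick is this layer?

560 m

H = Δh/(αΔT) = 0.11 / (1.5×10⁻⁴ × 1.3) ≈ 564.1 m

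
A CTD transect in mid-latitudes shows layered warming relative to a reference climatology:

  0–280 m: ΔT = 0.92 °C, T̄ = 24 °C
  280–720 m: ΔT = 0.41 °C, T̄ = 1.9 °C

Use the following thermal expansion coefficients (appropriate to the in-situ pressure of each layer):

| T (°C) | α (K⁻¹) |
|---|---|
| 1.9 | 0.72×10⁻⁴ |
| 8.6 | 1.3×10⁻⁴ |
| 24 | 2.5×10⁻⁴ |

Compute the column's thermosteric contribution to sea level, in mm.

Layer 1 at 24 °C → α = 2.5×10⁻⁴ K⁻¹
Layer 2 at 1.9 °C → α = 0.72×10⁻⁴ K⁻¹
Layer 1: 280 × 0.92 × 2.5×10⁻⁴ = 0.06440 m
280–720 m: 0.72×10⁻⁴ × 0.41 × 440 = 0.0129888 m
Δh = 0.06440 + 0.0129888 = 0.0773888 m

about 77.4 mm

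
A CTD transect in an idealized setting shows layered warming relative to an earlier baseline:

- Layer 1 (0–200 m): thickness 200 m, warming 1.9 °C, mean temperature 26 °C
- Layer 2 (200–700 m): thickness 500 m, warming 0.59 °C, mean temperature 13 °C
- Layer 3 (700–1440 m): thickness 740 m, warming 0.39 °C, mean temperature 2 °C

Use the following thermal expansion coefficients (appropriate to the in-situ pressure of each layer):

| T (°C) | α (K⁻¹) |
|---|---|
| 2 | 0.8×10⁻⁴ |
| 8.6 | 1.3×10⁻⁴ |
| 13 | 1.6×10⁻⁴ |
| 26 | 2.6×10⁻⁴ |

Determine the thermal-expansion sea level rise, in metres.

0.169 m of thermosteric rise

Layer 1 at 26 °C → α = 2.6×10⁻⁴ K⁻¹
Layer 2 at 13 °C → α = 1.6×10⁻⁴ K⁻¹
Layer 3 at 2 °C → α = 0.8×10⁻⁴ K⁻¹
Layer 1: 200 × 1.9 × 2.6×10⁻⁴ = 0.09880 m
0.59 × 1.6×10⁻⁴ × 500 = 0.04720 m
Layer 3: 740 × 0.8×10⁻⁴ × 0.39 = 0.023088 m
Δh = 0.09880 + 0.04720 + 0.023088 = 0.169088 m ≈ 0.169 m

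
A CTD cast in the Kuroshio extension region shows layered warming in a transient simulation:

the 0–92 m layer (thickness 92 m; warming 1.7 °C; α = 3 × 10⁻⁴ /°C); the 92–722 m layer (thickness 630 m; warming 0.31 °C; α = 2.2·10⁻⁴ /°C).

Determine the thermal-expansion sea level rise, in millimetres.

Layer 1: 92 × 3×10⁻⁴ × 1.7 = 0.04692 m
630 × 2.2×10⁻⁴ × 0.31 = 0.042966 m
Δh = 0.04692 + 0.042966 = 0.089886 m

Δh ≈ 90 mm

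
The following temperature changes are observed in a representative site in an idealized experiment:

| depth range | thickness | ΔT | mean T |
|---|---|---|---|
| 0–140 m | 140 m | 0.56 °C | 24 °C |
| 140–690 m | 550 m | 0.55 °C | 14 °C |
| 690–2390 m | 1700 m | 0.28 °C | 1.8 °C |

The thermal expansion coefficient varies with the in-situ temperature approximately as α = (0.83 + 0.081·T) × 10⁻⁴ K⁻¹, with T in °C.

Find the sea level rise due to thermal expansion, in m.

Layer 1: α = (0.83 + 0.081×24)×10⁻⁴ = 2.774×10⁻⁴ K⁻¹
Layer 2: α = (0.83 + 0.081×14)×10⁻⁴ = 1.964×10⁻⁴ K⁻¹
Layer 3: α = (0.83 + 0.081×1.8)×10⁻⁴ = 0.9758×10⁻⁴ K⁻¹
2.774×10⁻⁴ × 0.56 × 140 = 0.02174816 m
140–690 m: 0.55 × 550 × 1.964×10⁻⁴ = 0.059411 m
0.9758×10⁻⁴ × 0.28 × 1700 = 0.04644808 m
Δh = 0.02174816 + 0.059411 + 0.04644808 = 0.12760724 m

Δh ≈ 0.128 m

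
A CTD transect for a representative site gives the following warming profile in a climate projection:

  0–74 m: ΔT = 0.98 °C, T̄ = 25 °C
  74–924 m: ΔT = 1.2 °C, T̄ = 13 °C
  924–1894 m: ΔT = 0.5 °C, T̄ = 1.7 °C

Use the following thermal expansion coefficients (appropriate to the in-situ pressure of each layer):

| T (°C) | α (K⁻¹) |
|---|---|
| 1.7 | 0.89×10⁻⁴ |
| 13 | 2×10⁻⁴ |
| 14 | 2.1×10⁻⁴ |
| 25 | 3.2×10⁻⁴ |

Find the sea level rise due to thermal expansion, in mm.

Layer 1 at 25 °C → α = 3.2×10⁻⁴ K⁻¹
Layer 2 at 13 °C → α = 2×10⁻⁴ K⁻¹
Layer 3 at 1.7 °C → α = 0.89×10⁻⁴ K⁻¹
0.98 × 74 × 3.2×10⁻⁴ = 0.0232064 m
Layer 2: 2×10⁻⁴ × 1.2 × 850 = 0.20400 m
924–1894 m: 0.5 × 970 × 0.89×10⁻⁴ = 0.043165 m
Δh = 0.0232064 + 0.20400 + 0.043165 = 0.2703714 m

Δh ≈ 270 mm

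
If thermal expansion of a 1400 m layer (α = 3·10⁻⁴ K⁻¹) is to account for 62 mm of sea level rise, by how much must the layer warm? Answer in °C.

ΔT = Δh/(αH) = 0.062 / (3×10⁻⁴ × 1400) ≈ 0.1476 °C

about 0.148 °C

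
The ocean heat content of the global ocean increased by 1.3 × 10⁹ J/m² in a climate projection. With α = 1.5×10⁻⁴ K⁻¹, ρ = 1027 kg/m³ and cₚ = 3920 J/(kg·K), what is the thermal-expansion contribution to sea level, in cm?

Δh = αQ/(ρcₚ) = 1.5×10⁻⁴ × 1.3×10⁹ / (1027 × 3920) ≈ 0.048437 m

4.8 cm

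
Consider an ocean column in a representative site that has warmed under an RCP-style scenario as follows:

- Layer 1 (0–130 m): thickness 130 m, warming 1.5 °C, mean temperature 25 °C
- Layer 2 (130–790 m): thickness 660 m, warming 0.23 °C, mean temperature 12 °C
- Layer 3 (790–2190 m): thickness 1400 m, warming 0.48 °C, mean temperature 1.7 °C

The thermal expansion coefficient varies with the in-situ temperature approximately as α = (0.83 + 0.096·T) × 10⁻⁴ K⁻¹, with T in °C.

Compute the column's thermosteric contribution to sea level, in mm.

160 mm

Layer 1: α = (0.83 + 0.096×25)×10⁻⁴ = 3.23×10⁻⁴ K⁻¹
Layer 2: α = (0.83 + 0.096×12)×10⁻⁴ = 1.982×10⁻⁴ K⁻¹
Layer 3: α = (0.83 + 0.096×1.7)×10⁻⁴ = 0.9932×10⁻⁴ K⁻¹
0–130 m: 130 × 3.23×10⁻⁴ × 1.5 = 0.062985 m
Layer 2: 1.982×10⁻⁴ × 660 × 0.23 = 0.03008676 m
Layer 3: 0.48 × 0.9932×10⁻⁴ × 1400 = 0.06674304 m
Δh = 0.062985 + 0.03008676 + 0.06674304 = 0.1598148 m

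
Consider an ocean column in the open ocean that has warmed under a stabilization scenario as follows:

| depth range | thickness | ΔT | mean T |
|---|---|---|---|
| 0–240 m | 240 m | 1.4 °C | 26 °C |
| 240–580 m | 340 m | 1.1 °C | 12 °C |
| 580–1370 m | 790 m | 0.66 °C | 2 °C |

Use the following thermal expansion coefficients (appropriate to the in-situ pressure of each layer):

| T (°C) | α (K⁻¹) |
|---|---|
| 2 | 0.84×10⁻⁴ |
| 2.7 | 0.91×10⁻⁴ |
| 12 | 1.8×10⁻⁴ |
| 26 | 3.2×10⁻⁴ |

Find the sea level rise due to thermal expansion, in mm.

Layer 1 at 26 °C → α = 3.2×10⁻⁴ K⁻¹
Layer 2 at 12 °C → α = 1.8×10⁻⁴ K⁻¹
Layer 3 at 2 °C → α = 0.84×10⁻⁴ K⁻¹
1.4 × 3.2×10⁻⁴ × 240 = 0.10752 m
Layer 2: 1.8×10⁻⁴ × 1.1 × 340 = 0.06732 m
790 × 0.84×10⁻⁴ × 0.66 = 0.0437976 m
Δh = 0.10752 + 0.06732 + 0.0437976 = 0.2186376 m

about 219 mm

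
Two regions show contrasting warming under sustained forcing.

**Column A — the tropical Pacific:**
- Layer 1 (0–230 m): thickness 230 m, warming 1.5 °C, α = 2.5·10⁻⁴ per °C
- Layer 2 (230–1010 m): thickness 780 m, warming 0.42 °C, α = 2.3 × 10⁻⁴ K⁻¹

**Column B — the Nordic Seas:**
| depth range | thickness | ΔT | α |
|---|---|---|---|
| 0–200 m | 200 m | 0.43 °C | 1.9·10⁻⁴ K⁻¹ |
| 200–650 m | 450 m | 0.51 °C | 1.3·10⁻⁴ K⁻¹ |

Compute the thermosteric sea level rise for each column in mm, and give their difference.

A: 162 mm; B: 46.2 mm; difference 115 mm

A 230 × 2.5×10⁻⁴ × 1.5 = 0.08625 m
A 780 × 2.3×10⁻⁴ × 0.42 = 0.075348 m
A total: 0.161598 m
B 0.43 × 200 × 1.9×10⁻⁴ = 0.01634 m
B 200–650 m: 1.3×10⁻⁴ × 0.51 × 450 = 0.029835 m
B total: 0.046175 m
Difference: 0.161598 − 0.046175 = 0.115423 m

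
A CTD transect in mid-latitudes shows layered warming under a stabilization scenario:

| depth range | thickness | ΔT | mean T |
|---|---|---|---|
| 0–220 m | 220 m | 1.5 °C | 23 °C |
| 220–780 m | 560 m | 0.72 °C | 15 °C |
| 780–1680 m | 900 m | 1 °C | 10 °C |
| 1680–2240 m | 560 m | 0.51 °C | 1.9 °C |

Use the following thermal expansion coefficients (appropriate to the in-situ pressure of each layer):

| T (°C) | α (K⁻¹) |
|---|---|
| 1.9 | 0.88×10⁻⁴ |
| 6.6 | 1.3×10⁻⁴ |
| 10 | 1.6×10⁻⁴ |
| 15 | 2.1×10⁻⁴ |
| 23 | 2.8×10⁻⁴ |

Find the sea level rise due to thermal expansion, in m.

Δh = 0.35 m

Layer 1 at 23 °C → α = 2.8×10⁻⁴ K⁻¹
Layer 2 at 15 °C → α = 2.1×10⁻⁴ K⁻¹
Layer 3 at 10 °C → α = 1.6×10⁻⁴ K⁻¹
Layer 4 at 1.9 °C → α = 0.88×10⁻⁴ K⁻¹
1.5 × 2.8×10⁻⁴ × 220 = 0.09240 m
220–780 m: 2.1×10⁻⁴ × 560 × 0.72 = 0.084672 m
780–1680 m: 1.6×10⁻⁴ × 900 × 1 = 0.14400 m
560 × 0.51 × 0.88×10⁻⁴ = 0.0251328 m
Δh = 0.09240 + 0.084672 + 0.14400 + 0.0251328 = 0.3462048 m ≈ 0.35 m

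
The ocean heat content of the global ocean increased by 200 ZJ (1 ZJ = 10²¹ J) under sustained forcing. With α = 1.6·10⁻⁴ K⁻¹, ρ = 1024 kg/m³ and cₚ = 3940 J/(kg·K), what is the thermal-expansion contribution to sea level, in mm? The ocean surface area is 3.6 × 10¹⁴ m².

Δh ≈ 22.0 mm

Per unit area: Q = 200×10²¹ / (3.6×10¹⁴) ≈ 5.556×10⁸ J/m²
Δh = αQ/(ρcₚ) = 1.6×10⁻⁴ × 5.556×10⁸ / (1024 × 3940) ≈ 0.022034 m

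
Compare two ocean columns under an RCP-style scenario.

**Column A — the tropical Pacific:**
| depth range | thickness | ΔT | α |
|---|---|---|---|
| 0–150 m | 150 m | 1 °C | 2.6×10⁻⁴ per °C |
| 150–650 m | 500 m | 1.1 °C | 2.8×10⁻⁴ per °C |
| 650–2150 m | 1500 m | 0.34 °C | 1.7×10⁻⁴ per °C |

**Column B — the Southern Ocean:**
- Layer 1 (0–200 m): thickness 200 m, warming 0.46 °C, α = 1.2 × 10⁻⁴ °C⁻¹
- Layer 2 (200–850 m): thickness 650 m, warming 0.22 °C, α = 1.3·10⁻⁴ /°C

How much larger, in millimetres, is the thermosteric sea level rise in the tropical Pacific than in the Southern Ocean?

250 mm larger

A 0–150 m: 2.6×10⁻⁴ × 150 × 1 = 0.03900 m
A 1.1 × 2.8×10⁻⁴ × 500 = 0.15400 m
A 1.7×10⁻⁴ × 1500 × 0.34 = 0.08670 m
A total: 0.27970 m
B 0–200 m: 200 × 0.46 × 1.2×10⁻⁴ = 0.01104 m
B Layer 2: 0.22 × 1.3×10⁻⁴ × 650 = 0.01859 m
B total: 0.02963 m
Difference: 0.27970 − 0.02963 = 0.25007 m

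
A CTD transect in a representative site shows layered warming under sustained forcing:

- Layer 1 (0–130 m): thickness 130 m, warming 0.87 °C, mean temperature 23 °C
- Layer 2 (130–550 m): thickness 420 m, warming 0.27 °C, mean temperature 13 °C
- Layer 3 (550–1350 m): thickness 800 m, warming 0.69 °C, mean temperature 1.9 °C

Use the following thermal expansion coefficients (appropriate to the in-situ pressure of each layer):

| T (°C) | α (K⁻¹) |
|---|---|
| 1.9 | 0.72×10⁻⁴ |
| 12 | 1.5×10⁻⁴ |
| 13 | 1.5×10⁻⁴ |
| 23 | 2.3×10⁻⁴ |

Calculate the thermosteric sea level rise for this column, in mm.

Layer 1 at 23 °C → α = 2.3×10⁻⁴ K⁻¹
Layer 2 at 13 °C → α = 1.5×10⁻⁴ K⁻¹
Layer 3 at 1.9 °C → α = 0.72×10⁻⁴ K⁻¹
Layer 1: 2.3×10⁻⁴ × 0.87 × 130 = 0.026013 m
0.27 × 1.5×10⁻⁴ × 420 = 0.01701 m
550–1350 m: 0.69 × 800 × 0.72×10⁻⁴ = 0.039744 m
Δh = 0.026013 + 0.01701 + 0.039744 = 0.082767 m

about 82.8 mm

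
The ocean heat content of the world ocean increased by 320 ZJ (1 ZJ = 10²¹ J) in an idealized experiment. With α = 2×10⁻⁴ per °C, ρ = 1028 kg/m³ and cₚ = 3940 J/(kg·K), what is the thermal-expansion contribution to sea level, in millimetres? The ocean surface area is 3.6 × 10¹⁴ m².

Per unit area: Q = 320×10²¹ / (3.6×10¹⁴) ≈ 8.889×10⁸ J/m²
Δh = αQ/(ρcₚ) = 2×10⁻⁴ × 8.889×10⁸ / (1028 × 3940) ≈ 0.043893 m

Δh = 44 mm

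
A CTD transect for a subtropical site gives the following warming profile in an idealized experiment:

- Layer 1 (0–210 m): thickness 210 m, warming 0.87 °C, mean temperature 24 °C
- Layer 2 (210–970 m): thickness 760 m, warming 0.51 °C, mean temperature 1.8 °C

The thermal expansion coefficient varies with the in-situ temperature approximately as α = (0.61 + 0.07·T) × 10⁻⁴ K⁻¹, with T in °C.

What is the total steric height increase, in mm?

Layer 1: α = (0.61 + 0.07×24)×10⁻⁴ = 2.29×10⁻⁴ K⁻¹
Layer 2: α = (0.61 + 0.07×1.8)×10⁻⁴ = 0.736×10⁻⁴ K⁻¹
2.29×10⁻⁴ × 0.87 × 210 = 0.0418383 m
210–970 m: 0.51 × 0.736×10⁻⁴ × 760 = 0.02852736 m
Δh = 0.0418383 + 0.02852736 = 0.07036566 m

70.4 mm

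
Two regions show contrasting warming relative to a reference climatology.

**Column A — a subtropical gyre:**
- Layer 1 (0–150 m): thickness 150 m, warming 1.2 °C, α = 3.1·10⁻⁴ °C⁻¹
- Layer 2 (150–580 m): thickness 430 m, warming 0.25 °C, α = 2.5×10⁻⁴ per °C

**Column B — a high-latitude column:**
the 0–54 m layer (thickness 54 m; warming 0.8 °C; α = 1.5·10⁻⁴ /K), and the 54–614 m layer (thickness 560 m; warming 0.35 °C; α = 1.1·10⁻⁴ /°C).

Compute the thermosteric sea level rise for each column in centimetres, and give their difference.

A: 8.27 cm; B: 2.80 cm; difference 5.46 cm

A Layer 1: 1.2 × 150 × 3.1×10⁻⁴ = 0.05580 m
A Layer 2: 0.25 × 430 × 2.5×10⁻⁴ = 0.026875 m
A total: 0.082675 m
B 0–54 m: 0.8 × 1.5×10⁻⁴ × 54 = 0.00648 m
B 54–614 m: 0.35 × 1.1×10⁻⁴ × 560 = 0.02156 m
B total: 0.02804 m
Difference: 0.082675 − 0.02804 = 0.054635 m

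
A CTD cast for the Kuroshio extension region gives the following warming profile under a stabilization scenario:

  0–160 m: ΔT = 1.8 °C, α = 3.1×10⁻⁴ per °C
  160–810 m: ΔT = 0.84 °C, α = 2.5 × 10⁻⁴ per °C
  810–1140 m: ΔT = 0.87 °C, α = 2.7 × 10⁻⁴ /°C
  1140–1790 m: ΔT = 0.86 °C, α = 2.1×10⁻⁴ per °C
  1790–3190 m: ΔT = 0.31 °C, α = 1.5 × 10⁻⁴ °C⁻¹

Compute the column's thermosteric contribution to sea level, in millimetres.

160 × 3.1×10⁻⁴ × 1.8 = 0.08928 m
2.5×10⁻⁴ × 650 × 0.84 = 0.13650 m
Layer 3: 2.7×10⁻⁴ × 330 × 0.87 = 0.077517 m
2.1×10⁻⁴ × 650 × 0.86 = 0.11739 m
Layer 5: 0.31 × 1.5×10⁻⁴ × 1400 = 0.06510 m
Δh = 0.08928 + 0.13650 + 0.077517 + 0.11739 + 0.06510 = 0.485787 m

Δh = 490 mm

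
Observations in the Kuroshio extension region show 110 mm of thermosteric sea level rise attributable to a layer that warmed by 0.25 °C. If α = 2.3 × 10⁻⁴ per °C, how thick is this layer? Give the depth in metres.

about 1910 m

H = Δh/(αΔT) = 0.11 / (2.3×10⁻⁴ × 0.25) ≈ 1913 m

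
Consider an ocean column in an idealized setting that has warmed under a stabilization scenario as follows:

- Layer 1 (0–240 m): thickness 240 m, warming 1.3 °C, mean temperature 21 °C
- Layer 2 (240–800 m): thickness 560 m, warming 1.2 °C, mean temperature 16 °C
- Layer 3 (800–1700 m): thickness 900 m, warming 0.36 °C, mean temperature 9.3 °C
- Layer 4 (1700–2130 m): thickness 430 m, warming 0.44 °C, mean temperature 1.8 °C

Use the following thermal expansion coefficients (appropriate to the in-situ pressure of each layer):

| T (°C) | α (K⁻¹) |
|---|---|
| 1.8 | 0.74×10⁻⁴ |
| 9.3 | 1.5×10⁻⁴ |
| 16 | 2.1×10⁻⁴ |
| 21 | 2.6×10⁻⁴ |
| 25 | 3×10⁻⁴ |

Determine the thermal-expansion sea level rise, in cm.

Layer 1 at 21 °C → α = 2.6×10⁻⁴ K⁻¹
Layer 2 at 16 °C → α = 2.1×10⁻⁴ K⁻¹
Layer 3 at 9.3 °C → α = 1.5×10⁻⁴ K⁻¹
Layer 4 at 1.8 °C → α = 0.74×10⁻⁴ K⁻¹
2.6×10⁻⁴ × 1.3 × 240 = 0.08112 m
240–800 m: 1.2 × 2.1×10⁻⁴ × 560 = 0.14112 m
900 × 0.36 × 1.5×10⁻⁴ = 0.04860 m
Layer 4: 430 × 0.74×10⁻⁴ × 0.44 = 0.0140008 m
Δh = 0.08112 + 0.14112 + 0.04860 + 0.0140008 = 0.2848408 m ≈ 28.5 cm

about 28.5 cm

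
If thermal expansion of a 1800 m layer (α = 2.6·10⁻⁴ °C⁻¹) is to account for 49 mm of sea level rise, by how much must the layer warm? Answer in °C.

ΔT = Δh/(αH) = 0.049 / (2.6×10⁻⁴ × 1800) ≈ 0.1047 °C

ΔT ≈ 0.105 °C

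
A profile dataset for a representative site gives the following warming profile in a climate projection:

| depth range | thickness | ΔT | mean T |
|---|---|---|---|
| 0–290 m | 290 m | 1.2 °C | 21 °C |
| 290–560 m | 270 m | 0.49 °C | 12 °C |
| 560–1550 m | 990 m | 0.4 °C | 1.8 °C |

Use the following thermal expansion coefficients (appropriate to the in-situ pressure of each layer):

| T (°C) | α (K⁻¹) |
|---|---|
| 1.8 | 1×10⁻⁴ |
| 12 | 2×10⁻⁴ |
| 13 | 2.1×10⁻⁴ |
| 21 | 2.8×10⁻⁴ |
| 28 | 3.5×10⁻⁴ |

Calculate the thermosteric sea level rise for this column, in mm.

Δh = 160 mm

Layer 1 at 21 °C → α = 2.8×10⁻⁴ K⁻¹
Layer 2 at 12 °C → α = 2×10⁻⁴ K⁻¹
Layer 3 at 1.8 °C → α = 1×10⁻⁴ K⁻¹
2.8×10⁻⁴ × 290 × 1.2 = 0.09744 m
2×10⁻⁴ × 270 × 0.49 = 0.02646 m
990 × 0.4 × 1×10⁻⁴ = 0.03960 m
Δh = 0.09744 + 0.02646 + 0.03960 = 0.16350 m ≈ 160 mm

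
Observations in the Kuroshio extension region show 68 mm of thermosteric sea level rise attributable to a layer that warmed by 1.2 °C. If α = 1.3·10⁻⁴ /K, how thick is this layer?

H = Δh/(αΔT) = 0.068 / (1.3×10⁻⁴ × 1.2) ≈ 435.9 m

436 m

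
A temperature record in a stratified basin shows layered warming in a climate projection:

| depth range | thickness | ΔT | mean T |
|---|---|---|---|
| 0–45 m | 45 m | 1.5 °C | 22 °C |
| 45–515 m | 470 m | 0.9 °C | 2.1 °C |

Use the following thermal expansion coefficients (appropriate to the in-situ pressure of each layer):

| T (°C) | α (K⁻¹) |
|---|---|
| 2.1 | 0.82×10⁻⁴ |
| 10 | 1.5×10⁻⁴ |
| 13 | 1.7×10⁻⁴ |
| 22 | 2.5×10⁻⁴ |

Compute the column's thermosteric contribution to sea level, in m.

Layer 1 at 22 °C → α = 2.5×10⁻⁴ K⁻¹
Layer 2 at 2.1 °C → α = 0.82×10⁻⁴ K⁻¹
1.5 × 2.5×10⁻⁴ × 45 = 0.016875 m
45–515 m: 0.9 × 0.82×10⁻⁴ × 470 = 0.034686 m
Δh = 0.016875 + 0.034686 = 0.051561 m

0.0516 m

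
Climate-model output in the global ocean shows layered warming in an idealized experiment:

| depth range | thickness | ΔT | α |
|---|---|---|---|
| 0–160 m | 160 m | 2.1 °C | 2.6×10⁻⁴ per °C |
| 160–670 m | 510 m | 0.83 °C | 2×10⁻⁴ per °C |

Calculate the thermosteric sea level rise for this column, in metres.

Layer 1: 160 × 2.1 × 2.6×10⁻⁴ = 0.08736 m
510 × 2×10⁻⁴ × 0.83 = 0.08466 m
Δh = 0.08736 + 0.08466 = 0.17202 m ≈ 0.172 m

0.172 m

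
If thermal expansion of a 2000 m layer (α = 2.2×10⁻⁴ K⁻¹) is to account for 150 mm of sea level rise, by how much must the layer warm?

0.341 °C

ΔT = Δh/(αH) = 0.15 / (2.2×10⁻⁴ × 2000) ≈ 0.3409 °C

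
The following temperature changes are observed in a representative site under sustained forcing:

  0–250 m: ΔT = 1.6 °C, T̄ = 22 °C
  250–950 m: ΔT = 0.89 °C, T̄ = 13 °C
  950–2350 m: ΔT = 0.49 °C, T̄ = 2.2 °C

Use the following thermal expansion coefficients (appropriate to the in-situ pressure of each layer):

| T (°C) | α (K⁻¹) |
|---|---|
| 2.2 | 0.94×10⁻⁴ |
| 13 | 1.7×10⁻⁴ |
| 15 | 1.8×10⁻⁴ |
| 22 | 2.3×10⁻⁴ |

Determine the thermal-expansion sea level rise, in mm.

262 mm of thermosteric rise

Layer 1 at 22 °C → α = 2.3×10⁻⁴ K⁻¹
Layer 2 at 13 °C → α = 1.7×10⁻⁴ K⁻¹
Layer 3 at 2.2 °C → α = 0.94×10⁻⁴ K⁻¹
Layer 1: 250 × 1.6 × 2.3×10⁻⁴ = 0.09200 m
Layer 2: 700 × 0.89 × 1.7×10⁻⁴ = 0.10591 m
Layer 3: 1400 × 0.94×10⁻⁴ × 0.49 = 0.064484 m
Δh = 0.09200 + 0.10591 + 0.064484 = 0.262394 m ≈ 262 mm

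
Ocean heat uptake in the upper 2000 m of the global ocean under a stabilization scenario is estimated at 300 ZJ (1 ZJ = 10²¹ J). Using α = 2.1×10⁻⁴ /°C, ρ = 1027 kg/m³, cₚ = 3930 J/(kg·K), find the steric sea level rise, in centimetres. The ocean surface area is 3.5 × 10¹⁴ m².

Per unit area: Q = 300×10²¹ / (3.5×10¹⁴) ≈ 8.571×10⁸ J/m²
Δh = αQ/(ρcₚ) = 2.1×10⁻⁴ × 8.571×10⁸ / (1027 × 3930) ≈ 0.044595 m

4.46 cm of thermosteric rise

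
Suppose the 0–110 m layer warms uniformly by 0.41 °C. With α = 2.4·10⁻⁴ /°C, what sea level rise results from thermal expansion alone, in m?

Δh = αΔT·H = 2.4×10⁻⁴ × 0.41 × 110 = 0.010824 m

Δh = 0.0108 m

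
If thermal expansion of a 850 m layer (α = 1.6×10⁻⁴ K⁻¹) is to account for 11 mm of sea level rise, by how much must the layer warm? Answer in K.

about 0.081 K

ΔT = Δh/(αH) = 0.011 / (1.6×10⁻⁴ × 850) ≈ 0.08088 K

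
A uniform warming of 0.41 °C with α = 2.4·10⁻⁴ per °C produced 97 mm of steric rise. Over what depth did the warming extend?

H = Δh/(αΔT) = 0.097 / (2.4×10⁻⁴ × 0.41) ≈ 985.8 m

990 m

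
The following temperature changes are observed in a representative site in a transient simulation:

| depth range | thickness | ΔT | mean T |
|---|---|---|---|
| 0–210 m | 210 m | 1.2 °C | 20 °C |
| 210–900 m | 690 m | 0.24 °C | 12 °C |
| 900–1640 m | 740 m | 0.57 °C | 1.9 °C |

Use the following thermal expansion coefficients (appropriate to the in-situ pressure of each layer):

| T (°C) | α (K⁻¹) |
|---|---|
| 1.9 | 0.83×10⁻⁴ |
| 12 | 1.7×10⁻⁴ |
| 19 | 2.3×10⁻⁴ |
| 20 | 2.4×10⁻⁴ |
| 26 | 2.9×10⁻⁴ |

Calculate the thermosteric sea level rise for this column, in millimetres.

Layer 1 at 20 °C → α = 2.4×10⁻⁴ K⁻¹
Layer 2 at 12 °C → α = 1.7×10⁻⁴ K⁻¹
Layer 3 at 1.9 °C → α = 0.83×10⁻⁴ K⁻¹
0–210 m: 2.4×10⁻⁴ × 210 × 1.2 = 0.06048 m
210–900 m: 1.7×10⁻⁴ × 0.24 × 690 = 0.028152 m
Layer 3: 0.83×10⁻⁴ × 740 × 0.57 = 0.0350094 m
Δh = 0.06048 + 0.028152 + 0.0350094 = 0.1236414 m ≈ 124 mm

about 124 mm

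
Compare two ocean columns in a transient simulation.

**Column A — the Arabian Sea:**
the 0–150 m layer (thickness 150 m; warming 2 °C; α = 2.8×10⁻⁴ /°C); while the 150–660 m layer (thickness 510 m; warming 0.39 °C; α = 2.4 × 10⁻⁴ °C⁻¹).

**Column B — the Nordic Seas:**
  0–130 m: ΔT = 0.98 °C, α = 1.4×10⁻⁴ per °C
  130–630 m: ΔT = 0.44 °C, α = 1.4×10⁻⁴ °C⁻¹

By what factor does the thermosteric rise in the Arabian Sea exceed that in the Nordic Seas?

2.7

A 0–150 m: 2 × 150 × 2.8×10⁻⁴ = 0.08400 m
A 150–660 m: 2.4×10⁻⁴ × 0.39 × 510 = 0.047736 m
A total: 0.131736 m
B 0–130 m: 0.98 × 130 × 1.4×10⁻⁴ = 0.017836 m
B 0.44 × 1.4×10⁻⁴ × 500 = 0.03080 m
B total: 0.048636 m
Ratio: 0.131736 / 0.048636 ≈ 2.709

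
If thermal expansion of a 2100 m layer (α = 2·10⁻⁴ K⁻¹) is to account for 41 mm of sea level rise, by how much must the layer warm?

ΔT ≈ 0.098 K

ΔT = Δh/(αH) = 0.041 / (2×10⁻⁴ × 2100) ≈ 0.09762 K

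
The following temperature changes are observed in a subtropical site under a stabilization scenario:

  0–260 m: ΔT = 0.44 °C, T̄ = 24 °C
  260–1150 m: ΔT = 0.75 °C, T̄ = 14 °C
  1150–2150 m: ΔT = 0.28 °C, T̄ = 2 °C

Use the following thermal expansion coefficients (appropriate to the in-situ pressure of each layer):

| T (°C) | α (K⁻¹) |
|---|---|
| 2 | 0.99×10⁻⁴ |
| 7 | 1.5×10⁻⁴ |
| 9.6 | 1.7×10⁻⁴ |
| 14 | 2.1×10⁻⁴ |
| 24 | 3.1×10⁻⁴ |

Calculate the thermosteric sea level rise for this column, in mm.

Layer 1 at 24 °C → α = 3.1×10⁻⁴ K⁻¹
Layer 2 at 14 °C → α = 2.1×10⁻⁴ K⁻¹
Layer 3 at 2 °C → α = 0.99×10⁻⁴ K⁻¹
Layer 1: 3.1×10⁻⁴ × 0.44 × 260 = 0.035464 m
890 × 2.1×10⁻⁴ × 0.75 = 0.140175 m
1150–2150 m: 1000 × 0.28 × 0.99×10⁻⁴ = 0.02772 m
Δh = 0.035464 + 0.140175 + 0.02772 = 0.203359 m

Δh = 200 mm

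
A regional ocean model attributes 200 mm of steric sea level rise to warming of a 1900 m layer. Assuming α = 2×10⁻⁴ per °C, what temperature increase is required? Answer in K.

ΔT = Δh/(αH) = 0.2 / (2×10⁻⁴ × 1900) ≈ 0.5263 K

ΔT ≈ 0.53 K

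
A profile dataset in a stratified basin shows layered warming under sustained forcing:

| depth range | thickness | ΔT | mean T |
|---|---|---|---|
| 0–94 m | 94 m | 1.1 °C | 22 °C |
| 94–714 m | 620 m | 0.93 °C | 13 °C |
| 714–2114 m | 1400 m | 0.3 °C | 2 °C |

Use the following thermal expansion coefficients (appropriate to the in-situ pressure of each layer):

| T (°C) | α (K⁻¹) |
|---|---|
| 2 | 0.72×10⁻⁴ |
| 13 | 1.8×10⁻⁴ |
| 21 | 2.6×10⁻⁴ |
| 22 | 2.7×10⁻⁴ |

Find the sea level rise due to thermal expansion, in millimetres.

Layer 1 at 22 °C → α = 2.7×10⁻⁴ K⁻¹
Layer 2 at 13 °C → α = 1.8×10⁻⁴ K⁻¹
Layer 3 at 2 °C → α = 0.72×10⁻⁴ K⁻¹
0–94 m: 2.7×10⁻⁴ × 1.1 × 94 = 0.027918 m
0.93 × 620 × 1.8×10⁻⁴ = 0.103788 m
Layer 3: 1400 × 0.3 × 0.72×10⁻⁴ = 0.03024 m
Δh = 0.027918 + 0.103788 + 0.03024 = 0.161946 m

162 mm of thermosteric rise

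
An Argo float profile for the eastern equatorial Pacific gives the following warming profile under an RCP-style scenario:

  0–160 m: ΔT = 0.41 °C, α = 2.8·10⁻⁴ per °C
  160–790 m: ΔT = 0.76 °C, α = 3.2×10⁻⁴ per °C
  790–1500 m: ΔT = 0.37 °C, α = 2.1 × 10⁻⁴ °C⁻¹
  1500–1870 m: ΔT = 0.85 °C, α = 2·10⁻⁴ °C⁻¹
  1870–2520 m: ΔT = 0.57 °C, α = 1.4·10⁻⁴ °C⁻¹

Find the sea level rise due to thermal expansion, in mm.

Δh = 342 mm

0–160 m: 160 × 2.8×10⁻⁴ × 0.41 = 0.018368 m
0.76 × 630 × 3.2×10⁻⁴ = 0.153216 m
2.1×10⁻⁴ × 0.37 × 710 = 0.055167 m
1500–1870 m: 0.85 × 370 × 2×10⁻⁴ = 0.06290 m
650 × 0.57 × 1.4×10⁻⁴ = 0.05187 m
Δh = 0.018368 + 0.153216 + 0.055167 + 0.06290 + 0.05187 = 0.341521 m ≈ 342 mm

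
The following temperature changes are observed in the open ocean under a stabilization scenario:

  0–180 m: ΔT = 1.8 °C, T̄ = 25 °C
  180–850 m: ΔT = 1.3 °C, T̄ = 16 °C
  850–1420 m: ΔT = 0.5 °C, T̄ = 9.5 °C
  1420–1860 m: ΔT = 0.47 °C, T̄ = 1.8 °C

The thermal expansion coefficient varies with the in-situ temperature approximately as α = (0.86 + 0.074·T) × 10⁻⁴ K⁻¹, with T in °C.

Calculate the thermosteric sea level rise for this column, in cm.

Δh = 33.1 cm

Layer 1: α = (0.86 + 0.074×25)×10⁻⁴ = 2.71×10⁻⁴ K⁻¹
Layer 2: α = (0.86 + 0.074×16)×10⁻⁴ = 2.044×10⁻⁴ K⁻¹
Layer 3: α = (0.86 + 0.074×9.5)×10⁻⁴ = 1.563×10⁻⁴ K⁻¹
Layer 4: α = (0.86 + 0.074×1.8)×10⁻⁴ = 0.9932×10⁻⁴ K⁻¹
1.8 × 180 × 2.71×10⁻⁴ = 0.087804 m
Layer 2: 2.044×10⁻⁴ × 1.3 × 670 = 0.1780324 m
Layer 3: 1.563×10⁻⁴ × 570 × 0.5 = 0.0445455 m
440 × 0.9932×10⁻⁴ × 0.47 = 0.020539376 m
Δh = 0.087804 + 0.1780324 + 0.0445455 + 0.020539376 = 0.330921276 m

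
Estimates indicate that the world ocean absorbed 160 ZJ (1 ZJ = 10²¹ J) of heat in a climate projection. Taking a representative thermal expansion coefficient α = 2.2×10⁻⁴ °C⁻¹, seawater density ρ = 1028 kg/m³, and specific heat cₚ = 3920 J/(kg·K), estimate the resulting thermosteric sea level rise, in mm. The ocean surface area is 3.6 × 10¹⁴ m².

24.3 mm of thermosteric rise

Per unit area: Q = 160×10²¹ / (3.6×10¹⁴) ≈ 4.444×10⁸ J/m²
Δh = αQ/(ρcₚ) = 2.2×10⁻⁴ × 4.444×10⁸ / (1028 × 3920) ≈ 0.024261 m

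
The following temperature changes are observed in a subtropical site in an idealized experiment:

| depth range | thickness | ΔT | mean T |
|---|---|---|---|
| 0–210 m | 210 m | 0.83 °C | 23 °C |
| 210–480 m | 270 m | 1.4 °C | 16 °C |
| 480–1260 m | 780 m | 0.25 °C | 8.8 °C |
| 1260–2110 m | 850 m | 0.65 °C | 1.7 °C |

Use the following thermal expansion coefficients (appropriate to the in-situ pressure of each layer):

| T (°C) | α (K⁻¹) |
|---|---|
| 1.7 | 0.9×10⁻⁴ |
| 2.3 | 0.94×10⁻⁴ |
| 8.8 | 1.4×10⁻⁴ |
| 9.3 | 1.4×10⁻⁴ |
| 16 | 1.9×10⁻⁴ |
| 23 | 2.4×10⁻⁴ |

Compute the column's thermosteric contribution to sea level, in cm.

Δh = 19.1 cm

Layer 1 at 23 °C → α = 2.4×10⁻⁴ K⁻¹
Layer 2 at 16 °C → α = 1.9×10⁻⁴ K⁻¹
Layer 3 at 8.8 °C → α = 1.4×10⁻⁴ K⁻¹
Layer 4 at 1.7 °C → α = 0.9×10⁻⁴ K⁻¹
0–210 m: 210 × 2.4×10⁻⁴ × 0.83 = 0.041832 m
Layer 2: 1.4 × 1.9×10⁻⁴ × 270 = 0.07182 m
480–1260 m: 780 × 0.25 × 1.4×10⁻⁴ = 0.02730 m
1260–2110 m: 850 × 0.9×10⁻⁴ × 0.65 = 0.049725 m
Δh = 0.041832 + 0.07182 + 0.02730 + 0.049725 = 0.190677 m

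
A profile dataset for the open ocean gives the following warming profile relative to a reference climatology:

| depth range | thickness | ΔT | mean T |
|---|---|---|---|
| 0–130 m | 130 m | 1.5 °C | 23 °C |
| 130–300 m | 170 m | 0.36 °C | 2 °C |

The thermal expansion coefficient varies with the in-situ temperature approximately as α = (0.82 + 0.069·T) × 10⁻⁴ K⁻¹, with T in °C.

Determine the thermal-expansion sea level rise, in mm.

Layer 1: α = (0.82 + 0.069×23)×10⁻⁴ = 2.407×10⁻⁴ K⁻¹
Layer 2: α = (0.82 + 0.069×2)×10⁻⁴ = 0.958×10⁻⁴ K⁻¹
0–130 m: 2.407×10⁻⁴ × 130 × 1.5 = 0.0469365 m
Layer 2: 0.958×10⁻⁴ × 0.36 × 170 = 0.00586296 m
Δh = 0.0469365 + 0.00586296 = 0.05279946 m

Δh ≈ 52.8 mm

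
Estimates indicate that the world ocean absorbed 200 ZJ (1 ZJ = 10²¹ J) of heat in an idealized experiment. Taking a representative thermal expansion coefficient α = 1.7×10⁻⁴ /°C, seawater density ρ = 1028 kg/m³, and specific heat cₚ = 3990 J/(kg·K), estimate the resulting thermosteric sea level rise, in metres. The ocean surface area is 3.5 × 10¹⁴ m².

Per unit area: Q = 200×10²¹ / (3.5×10¹⁴) ≈ 5.714×10⁸ J/m²
Δh = αQ/(ρcₚ) = 1.7×10⁻⁴ × 5.714×10⁸ / (1028 × 3990) ≈ 0.023682 m

Δh ≈ 0.0237 m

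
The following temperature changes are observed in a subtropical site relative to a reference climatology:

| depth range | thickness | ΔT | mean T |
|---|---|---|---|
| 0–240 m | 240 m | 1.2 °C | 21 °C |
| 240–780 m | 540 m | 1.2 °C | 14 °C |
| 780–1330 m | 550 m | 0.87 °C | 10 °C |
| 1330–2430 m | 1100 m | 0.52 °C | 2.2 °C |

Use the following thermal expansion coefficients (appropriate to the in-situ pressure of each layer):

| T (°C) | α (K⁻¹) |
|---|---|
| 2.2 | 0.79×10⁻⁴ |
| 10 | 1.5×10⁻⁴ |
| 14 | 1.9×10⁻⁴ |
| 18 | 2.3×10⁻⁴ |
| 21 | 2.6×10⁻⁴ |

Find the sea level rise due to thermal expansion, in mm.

Layer 1 at 21 °C → α = 2.6×10⁻⁴ K⁻¹
Layer 2 at 14 °C → α = 1.9×10⁻⁴ K⁻¹
Layer 3 at 10 °C → α = 1.5×10⁻⁴ K⁻¹
Layer 4 at 2.2 °C → α = 0.79×10⁻⁴ K⁻¹
240 × 2.6×10⁻⁴ × 1.2 = 0.07488 m
Layer 2: 1.2 × 1.9×10⁻⁴ × 540 = 0.12312 m
1.5×10⁻⁴ × 0.87 × 550 = 0.071775 m
1330–2430 m: 1100 × 0.52 × 0.79×10⁻⁴ = 0.045188 m
Δh = 0.07488 + 0.12312 + 0.071775 + 0.045188 = 0.314963 m ≈ 315 mm

about 315 mm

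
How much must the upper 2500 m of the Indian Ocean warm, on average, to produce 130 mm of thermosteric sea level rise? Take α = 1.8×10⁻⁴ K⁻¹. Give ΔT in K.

ΔT = Δh/(αH) = 0.13 / (1.8×10⁻⁴ × 2500) ≈ 0.2889 K

ΔT ≈ 0.289 K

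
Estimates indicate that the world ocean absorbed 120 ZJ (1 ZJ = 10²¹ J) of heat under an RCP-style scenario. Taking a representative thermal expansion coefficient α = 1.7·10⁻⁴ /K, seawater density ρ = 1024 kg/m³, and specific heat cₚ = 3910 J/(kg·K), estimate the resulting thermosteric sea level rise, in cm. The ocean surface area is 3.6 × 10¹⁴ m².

about 1.42 cm

Per unit area: Q = 120×10²¹ / (3.6×10¹⁴) ≈ 3.333×10⁸ J/m²
Δh = αQ/(ρcₚ) = 1.7×10⁻⁴ × 3.333×10⁸ / (1024 × 3910) ≈ 0.014152 m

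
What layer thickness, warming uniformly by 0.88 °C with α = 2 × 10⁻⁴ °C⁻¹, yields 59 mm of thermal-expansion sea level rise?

H = Δh/(αΔT) = 0.059 / (2×10⁻⁴ × 0.88) ≈ 335.2 m

335 m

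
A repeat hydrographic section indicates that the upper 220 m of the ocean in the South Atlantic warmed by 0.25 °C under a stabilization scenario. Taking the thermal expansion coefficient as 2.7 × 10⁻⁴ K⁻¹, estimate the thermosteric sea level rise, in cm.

Δh = αΔT·H = 2.7×10⁻⁴ × 0.25 × 220 = 0.01485 m

1.5 cm of thermosteric rise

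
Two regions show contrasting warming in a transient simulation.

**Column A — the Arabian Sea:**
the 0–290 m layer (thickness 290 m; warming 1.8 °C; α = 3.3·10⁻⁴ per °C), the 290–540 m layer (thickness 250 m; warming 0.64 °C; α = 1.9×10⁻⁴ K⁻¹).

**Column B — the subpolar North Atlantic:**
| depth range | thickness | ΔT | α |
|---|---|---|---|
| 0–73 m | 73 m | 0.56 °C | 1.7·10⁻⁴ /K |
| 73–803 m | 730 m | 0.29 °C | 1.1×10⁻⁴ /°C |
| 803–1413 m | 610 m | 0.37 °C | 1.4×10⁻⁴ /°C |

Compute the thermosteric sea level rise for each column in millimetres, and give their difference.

A Layer 1: 1.8 × 3.3×10⁻⁴ × 290 = 0.17226 m
A Layer 2: 250 × 1.9×10⁻⁴ × 0.64 = 0.03040 m
A total: 0.20266 m
B 73 × 0.56 × 1.7×10⁻⁴ = 0.0069496 m
B Layer 2: 0.29 × 730 × 1.1×10⁻⁴ = 0.023287 m
B 610 × 1.4×10⁻⁴ × 0.37 = 0.031598 m
B total: 0.0618346 m
Difference: 0.20266 − 0.0618346 = 0.1408254 m

Δh_A ≈ 200 mm, Δh_B ≈ 62 mm; difference ≈ 140 mm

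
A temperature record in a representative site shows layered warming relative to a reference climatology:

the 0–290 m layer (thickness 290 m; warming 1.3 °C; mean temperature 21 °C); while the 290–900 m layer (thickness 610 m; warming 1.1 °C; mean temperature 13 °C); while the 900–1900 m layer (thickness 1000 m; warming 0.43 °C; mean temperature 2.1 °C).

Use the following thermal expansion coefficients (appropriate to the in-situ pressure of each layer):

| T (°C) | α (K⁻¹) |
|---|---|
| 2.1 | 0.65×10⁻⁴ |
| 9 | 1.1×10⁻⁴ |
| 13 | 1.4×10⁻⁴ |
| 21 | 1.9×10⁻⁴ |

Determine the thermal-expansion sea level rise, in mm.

Δh ≈ 194 mm

Layer 1 at 21 °C → α = 1.9×10⁻⁴ K⁻¹
Layer 2 at 13 °C → α = 1.4×10⁻⁴ K⁻¹
Layer 3 at 2.1 °C → α = 0.65×10⁻⁴ K⁻¹
Layer 1: 290 × 1.3 × 1.9×10⁻⁴ = 0.07163 m
610 × 1.1 × 1.4×10⁻⁴ = 0.09394 m
900–1900 m: 1000 × 0.43 × 0.65×10⁻⁴ = 0.02795 m
Δh = 0.07163 + 0.09394 + 0.02795 = 0.19352 m ≈ 194 mm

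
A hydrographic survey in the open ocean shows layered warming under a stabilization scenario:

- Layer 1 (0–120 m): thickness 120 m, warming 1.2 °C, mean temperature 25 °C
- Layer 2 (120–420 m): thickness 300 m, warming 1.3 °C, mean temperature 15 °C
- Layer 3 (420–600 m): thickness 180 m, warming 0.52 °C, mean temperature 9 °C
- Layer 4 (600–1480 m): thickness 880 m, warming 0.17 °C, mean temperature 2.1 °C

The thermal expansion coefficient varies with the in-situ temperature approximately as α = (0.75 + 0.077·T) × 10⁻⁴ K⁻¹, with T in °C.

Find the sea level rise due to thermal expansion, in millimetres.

140 mm of thermosteric rise

Layer 1: α = (0.75 + 0.077×25)×10⁻⁴ = 2.675×10⁻⁴ K⁻¹
Layer 2: α = (0.75 + 0.077×15)×10⁻⁴ = 1.905×10⁻⁴ K⁻¹
Layer 3: α = (0.75 + 0.077×9)×10⁻⁴ = 1.443×10⁻⁴ K⁻¹
Layer 4: α = (0.75 + 0.077×2.1)×10⁻⁴ = 0.9117×10⁻⁴ K⁻¹
Layer 1: 120 × 1.2 × 2.675×10⁻⁴ = 0.03852 m
Layer 2: 1.3 × 300 × 1.905×10⁻⁴ = 0.074295 m
Layer 3: 0.52 × 180 × 1.443×10⁻⁴ = 0.01350648 m
600–1480 m: 0.17 × 0.9117×10⁻⁴ × 880 = 0.013639032 m
Δh = 0.03852 + 0.074295 + 0.01350648 + 0.013639032 = 0.139960512 m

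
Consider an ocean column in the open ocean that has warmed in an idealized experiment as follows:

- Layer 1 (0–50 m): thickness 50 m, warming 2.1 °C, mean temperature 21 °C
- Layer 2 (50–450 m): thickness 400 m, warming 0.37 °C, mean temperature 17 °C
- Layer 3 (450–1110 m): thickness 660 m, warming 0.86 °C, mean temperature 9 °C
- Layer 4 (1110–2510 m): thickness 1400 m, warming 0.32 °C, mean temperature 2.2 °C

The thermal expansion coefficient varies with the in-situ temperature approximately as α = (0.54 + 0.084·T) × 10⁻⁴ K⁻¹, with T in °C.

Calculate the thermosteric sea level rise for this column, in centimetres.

Δh ≈ 16 cm

Layer 1: α = (0.54 + 0.084×21)×10⁻⁴ = 2.304×10⁻⁴ K⁻¹
Layer 2: α = (0.54 + 0.084×17)×10⁻⁴ = 1.968×10⁻⁴ K⁻¹
Layer 3: α = (0.54 + 0.084×9)×10⁻⁴ = 1.296×10⁻⁴ K⁻¹
Layer 4: α = (0.54 + 0.084×2.2)×10⁻⁴ = 0.7248×10⁻⁴ K⁻¹
Layer 1: 2.1 × 2.304×10⁻⁴ × 50 = 0.024192 m
400 × 0.37 × 1.968×10⁻⁴ = 0.0291264 m
Layer 3: 660 × 0.86 × 1.296×10⁻⁴ = 0.07356096 m
1400 × 0.32 × 0.7248×10⁻⁴ = 0.03247104 m
Δh = 0.024192 + 0.0291264 + 0.07356096 + 0.03247104 = 0.1593504 m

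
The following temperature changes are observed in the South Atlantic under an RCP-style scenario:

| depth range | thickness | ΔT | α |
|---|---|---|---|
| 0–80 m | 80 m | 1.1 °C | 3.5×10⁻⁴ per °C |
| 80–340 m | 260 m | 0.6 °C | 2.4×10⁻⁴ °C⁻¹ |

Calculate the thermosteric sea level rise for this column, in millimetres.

Δh = 68.2 mm

80 × 1.1 × 3.5×10⁻⁴ = 0.03080 m
Layer 2: 0.6 × 2.4×10⁻⁴ × 260 = 0.03744 m
Δh = 0.03080 + 0.03744 = 0.06824 m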